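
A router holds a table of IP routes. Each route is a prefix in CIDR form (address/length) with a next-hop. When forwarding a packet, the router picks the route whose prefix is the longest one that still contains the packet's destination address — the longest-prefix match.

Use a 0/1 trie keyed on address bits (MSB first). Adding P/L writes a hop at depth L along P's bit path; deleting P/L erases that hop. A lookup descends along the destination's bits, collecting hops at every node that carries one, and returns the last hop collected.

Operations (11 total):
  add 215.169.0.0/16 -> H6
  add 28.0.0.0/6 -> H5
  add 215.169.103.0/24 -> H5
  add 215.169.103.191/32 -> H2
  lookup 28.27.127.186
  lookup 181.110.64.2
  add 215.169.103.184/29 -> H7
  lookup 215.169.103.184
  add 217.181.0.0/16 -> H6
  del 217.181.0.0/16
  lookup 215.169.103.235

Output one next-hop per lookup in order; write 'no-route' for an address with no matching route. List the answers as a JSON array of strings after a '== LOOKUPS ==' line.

Trace:
  + 215.169.0.0/16 (H6) depth=16
  + 28.0.0.0/6 (H5) depth=6
  + 215.169.103.0/24 (H5) depth=24
  + 215.169.103.191/32 (H2) depth=32
  ? 28.27.127.186  path d0:-→d1:-→d2:-→d3:-→d4:-→d5:-→d6:H5  best=H5
  ? 181.110.64.2  path d0:-→d1:-  best=no-route
  + 215.169.103.184/29 (H7) depth=29
  ? 215.169.103.184  path d0:-→d1:-→d2:-→d3:-→d4:-→d5:-→d6:-→d7:-→d8:-→d9:-→d10:-→d11:-→d12:-→d13:-→d14:-→d15:-→d16:H6→d17:-→d18:-→d19:-→d20:-→d21:-→d22:-→d23:-→d24:H5→d25:-→d26:-→d27:-→d28:-→d29:H7  best=H7
  + 217.181.0.0/16 (H6) depth=16
  - 217.181.0.0/16 clear@16
  ? 215.169.103.235  path d0:-→d1:-→d2:-→d3:-→d4:-→d5:-→d6:-→d7:-→d8:-→d9:-→d10:-→d11:-→d12:-→d13:-→d14:-→d15:-→d16:H6→d17:-→d18:-→d19:-→d20:-→d21:-→d22:-→d23:-→d24:H5→d25:-  best=H5

== LOOKUPS ==
["H5","no-route","H7","H5"]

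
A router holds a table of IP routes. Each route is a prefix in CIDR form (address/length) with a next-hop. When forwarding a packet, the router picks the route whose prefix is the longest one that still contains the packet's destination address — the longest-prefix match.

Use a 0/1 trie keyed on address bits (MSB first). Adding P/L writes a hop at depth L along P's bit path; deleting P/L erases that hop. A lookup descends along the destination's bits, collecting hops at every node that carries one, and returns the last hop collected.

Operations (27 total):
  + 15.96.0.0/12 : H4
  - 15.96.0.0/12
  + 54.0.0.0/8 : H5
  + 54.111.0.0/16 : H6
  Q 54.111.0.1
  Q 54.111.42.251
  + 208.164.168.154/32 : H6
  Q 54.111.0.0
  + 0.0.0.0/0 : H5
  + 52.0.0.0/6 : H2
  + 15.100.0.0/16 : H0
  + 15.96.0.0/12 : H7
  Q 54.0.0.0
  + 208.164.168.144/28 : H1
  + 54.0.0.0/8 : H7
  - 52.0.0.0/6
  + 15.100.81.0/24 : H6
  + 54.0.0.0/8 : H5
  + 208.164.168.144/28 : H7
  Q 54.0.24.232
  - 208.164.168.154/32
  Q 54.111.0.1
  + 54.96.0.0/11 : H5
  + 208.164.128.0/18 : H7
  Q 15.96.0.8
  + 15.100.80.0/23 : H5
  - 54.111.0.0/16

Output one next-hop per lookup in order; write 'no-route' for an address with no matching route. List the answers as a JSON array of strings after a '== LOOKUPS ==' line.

Trace:
  + 15.96.0.0/12 (H4) depth=12
  - 15.96.0.0/12 clear@12
  + 54.0.0.0/8 (H5) depth=8
  + 54.111.0.0/16 (H6) depth=16
  lookup 54.111.0.1: bits 0011011001101111 walk d0:-→d1:-→d2:-→d3:-→d4:-→d5:-→d6:-→d7:-→d8:H5→d9:-→d10:-→d11:-→d12:-→d13:-→d14:-→d15:-→d16:H6 -> H6
  lookup 54.111.42.251: bits 0011011001101111 walk d0:-→d1:-→d2:-→d3:-→d4:-→d5:-→d6:-→d7:-→d8:H5→d9:-→d10:-→d11:-→d12:-→d13:-→d14:-→d15:-→d16:H6 -> H6
  + 208.164.168.154/32 (H6) depth=32
  lookup 54.111.0.0: bits 0011011001101111 walk d0:-→d1:-→d2:-→d3:-→d4:-→d5:-→d6:-→d7:-→d8:H5→d9:-→d10:-→d11:-→d12:-→d13:-→d14:-→d15:-→d16:H6 -> H6
  + 0.0.0.0/0 (H5) depth=0
  + 52.0.0.0/6 (H2) depth=6
  + 15.100.0.0/16 (H0) depth=16
  + 15.96.0.0/12 (H7) depth=12
  lookup 54.0.0.0: bits 001101100 walk d0:H5→d1:-→d2:-→d3:-→d4:-→d5:-→d6:H2→d7:-→d8:H5→d9:- -> H5
  + 208.164.168.144/28 (H1) depth=28
  + 54.0.0.0/8 (H7) depth=8
  - 52.0.0.0/6 clear@6
  + 15.100.81.0/24 (H6) depth=24
  + 54.0.0.0/8 (H5) depth=8
  + 208.164.168.144/28 (H7) depth=28
  lookup 54.0.24.232: bits 001101100 walk d0:H5→d1:-→d2:-→d3:-→d4:-→d5:-→d6:-→d7:-→d8:H5→d9:- -> H5
  - 208.164.168.154/32 clear@32
  lookup 54.111.0.1: bits 0011011001101111 walk d0:H5→d1:-→d2:-→d3:-→d4:-→d5:-→d6:-→d7:-→d8:H5→d9:-→d10:-→d11:-→d12:-→d13:-→d14:-→d15:-→d16:H6 -> H6
  + 54.96.0.0/11 (H5) depth=11
  + 208.164.128.0/18 (H7) depth=18
  lookup 15.96.0.8: bits 0000111101100 walk d0:H5→d1:-→d2:-→d3:-→d4:-→d5:-→d6:-→d7:-→d8:-→d9:-→d10:-→d11:-→d12:H7→d13:- -> H7
  + 15.100.80.0/23 (H5) depth=23
  - 54.111.0.0/16 clear@16

== LOOKUPS ==
["H6","H6","H6","H5","H5","H6","H7"]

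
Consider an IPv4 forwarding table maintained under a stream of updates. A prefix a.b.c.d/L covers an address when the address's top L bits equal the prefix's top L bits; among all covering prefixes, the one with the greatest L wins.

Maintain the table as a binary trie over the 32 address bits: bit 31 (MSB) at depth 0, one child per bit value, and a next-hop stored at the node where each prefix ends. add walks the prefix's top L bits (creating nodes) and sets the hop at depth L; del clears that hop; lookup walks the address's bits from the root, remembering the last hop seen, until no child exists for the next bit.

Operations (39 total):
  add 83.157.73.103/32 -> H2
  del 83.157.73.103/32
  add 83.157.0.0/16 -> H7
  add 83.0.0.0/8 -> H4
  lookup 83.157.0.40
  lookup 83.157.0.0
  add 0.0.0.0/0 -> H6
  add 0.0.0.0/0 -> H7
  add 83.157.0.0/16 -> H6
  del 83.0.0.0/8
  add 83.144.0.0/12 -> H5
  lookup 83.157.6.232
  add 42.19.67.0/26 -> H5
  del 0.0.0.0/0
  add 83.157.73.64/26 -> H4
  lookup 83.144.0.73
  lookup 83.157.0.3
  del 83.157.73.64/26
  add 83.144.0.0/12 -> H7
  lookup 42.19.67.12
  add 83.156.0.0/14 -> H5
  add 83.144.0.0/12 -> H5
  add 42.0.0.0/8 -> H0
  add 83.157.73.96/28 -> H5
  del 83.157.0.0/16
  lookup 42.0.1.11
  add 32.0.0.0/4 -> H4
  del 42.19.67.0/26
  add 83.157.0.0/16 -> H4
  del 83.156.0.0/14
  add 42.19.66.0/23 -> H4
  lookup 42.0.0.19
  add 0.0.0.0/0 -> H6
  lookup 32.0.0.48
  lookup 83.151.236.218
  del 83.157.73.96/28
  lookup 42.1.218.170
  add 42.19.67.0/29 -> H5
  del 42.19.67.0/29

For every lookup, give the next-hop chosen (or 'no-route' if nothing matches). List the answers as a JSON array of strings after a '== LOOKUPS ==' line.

Trace:
  add 83.157.73.103/32 -> H2 at depth 32
  del 83.157.73.103/32 (clear depth 32)
  add 83.157.0.0/16 -> H7 at depth 16
  add 83.0.0.0/8 -> H4 at depth 8
  Q 83.157.0.40: descend 01010011100111010 ; hops seen [H4,H7] ; pick H7
  Q 83.157.0.0: descend 01010011100111010 ; hops seen [H4,H7] ; pick H7
  add 0.0.0.0/0 -> H6 at depth 0
  add 0.0.0.0/0 -> H7 at depth 0
  add 83.157.0.0/16 -> H6 at depth 16
  del 83.0.0.0/8 (clear depth 8)
  add 83.144.0.0/12 -> H5 at depth 12
  Q 83.157.6.232: descend 01010011100111010 ; hops seen [H7,H5,H6] ; pick H6
  add 42.19.67.0/26 -> H5 at depth 26
  del 0.0.0.0/0 (clear depth 0)
  add 83.157.73.64/26 -> H4 at depth 26
  Q 83.144.0.73: descend 010100111001 ; hops seen [H5] ; pick H5
  Q 83.157.0.3: descend 01010011100111010 ; hops seen [H5,H6] ; pick H6
  del 83.157.73.64/26 (clear depth 26)
  add 83.144.0.0/12 -> H7 at depth 12
  Q 42.19.67.12: descend 00101010000100110100001100 ; hops seen [H5] ; pick H5
  add 83.156.0.0/14 -> H5 at depth 14
  add 83.144.0.0/12 -> H5 at depth 12
  add 42.0.0.0/8 -> H0 at depth 8
  add 83.157.73.96/28 -> H5 at depth 28
  del 83.157.0.0/16 (clear depth 16)
  Q 42.0.1.11: descend 00101010000 ; hops seen [H0] ; pick H0
  add 32.0.0.0/4 -> H4 at depth 4
  del 42.19.67.0/26 (clear depth 26)
  add 83.157.0.0/16 -> H4 at depth 16
  del 83.156.0.0/14 (clear depth 14)
  add 42.19.66.0/23 -> H4 at depth 23
  Q 42.0.0.19: descend 00101010000 ; hops seen [H4,H0] ; pick H0
  add 0.0.0.0/0 -> H6 at depth 0
  Q 32.0.0.48: descend 0010 ; hops seen [H6,H4] ; pick H4
  Q 83.151.236.218: descend 010100111001 ; hops seen [H6,H5] ; pick H5
  del 83.157.73.96/28 (clear depth 28)
  Q 42.1.218.170: descend 00101010000 ; hops seen [H6,H4,H0] ; pick H0
  add 42.19.67.0/29 -> H5 at depth 29
  del 42.19.67.0/29 (clear depth 29)

== LOOKUPS ==
["H7","H7","H6","H5","H6","H5","H0","H0","H4","H5","H0"]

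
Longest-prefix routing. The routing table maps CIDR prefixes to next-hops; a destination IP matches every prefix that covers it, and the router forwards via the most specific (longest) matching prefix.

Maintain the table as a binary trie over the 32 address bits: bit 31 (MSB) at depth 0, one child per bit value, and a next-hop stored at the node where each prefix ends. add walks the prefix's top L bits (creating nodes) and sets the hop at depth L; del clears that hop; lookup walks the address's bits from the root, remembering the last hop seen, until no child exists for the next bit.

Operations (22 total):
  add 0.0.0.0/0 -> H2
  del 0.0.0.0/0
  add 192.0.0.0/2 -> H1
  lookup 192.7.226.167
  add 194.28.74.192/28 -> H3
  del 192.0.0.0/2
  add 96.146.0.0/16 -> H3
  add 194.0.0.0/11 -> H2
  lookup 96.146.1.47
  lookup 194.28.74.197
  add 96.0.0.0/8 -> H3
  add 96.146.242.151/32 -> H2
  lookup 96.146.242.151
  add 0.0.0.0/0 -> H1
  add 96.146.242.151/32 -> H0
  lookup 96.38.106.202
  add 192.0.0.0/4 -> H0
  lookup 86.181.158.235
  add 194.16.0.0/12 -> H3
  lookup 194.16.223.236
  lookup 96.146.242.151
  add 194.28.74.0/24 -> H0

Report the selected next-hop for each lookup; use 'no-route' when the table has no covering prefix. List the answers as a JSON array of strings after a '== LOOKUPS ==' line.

Trace:
  add 0.0.0.0/0 -> H2 at depth 0
  del 0.0.0.0/0 (clear depth 0)
  add 192.0.0.0/2 -> H1 at depth 2
  lookup 192.7.226.167: bits 11 walk d0:-→d1:-→d2:H1 -> H1
  add 194.28.74.192/28 -> H3 at depth 28
  del 192.0.0.0/2 (clear depth 2)
  add 96.146.0.0/16 -> H3 at depth 16
  add 194.0.0.0/11 -> H2 at depth 11
  lookup 96.146.1.47: bits 0110000010010010 walk d0:-→d1:-→d2:-→d3:-→d4:-→d5:-→d6:-→d7:-→d8:-→d9:-→d10:-→d11:-→d12:-→d13:-→d14:-→d15:-→d16:H3 -> H3
  lookup 194.28.74.197: bits 1100001000011100010010101100 walk d0:-→d1:-→d2:-→d3:-→d4:-→d5:-→d6:-→d7:-→d8:-→d9:-→d10:-→d11:H2→d12:-→d13:-→d14:-→d15:-→d16:-→d17:-→d18:-→d19:-→d20:-→d21:-→d22:-→d23:-→d24:-→d25:-→d26:-→d27:-→d28:H3 -> H3
  add 96.0.0.0/8 -> H3 at depth 8
  add 96.146.242.151/32 -> H2 at depth 32
  lookup 96.146.242.151: bits 01100000100100101111001010010111 walk d0:-→d1:-→d2:-→d3:-→d4:-→d5:-→d6:-→d7:-→d8:H3→d9:-→d10:-→d11:-→d12:-→d13:-→d14:-→d15:-→d16:H3→d17:-→d18:-→d19:-→d20:-→d21:-→d22:-→d23:-→d24:-→d25:-→d26:-→d27:-→d28:-→d29:-→d30:-→d31:-→d32:H2 -> H2
  add 0.0.0.0/0 -> H1 at depth 0
  add 96.146.242.151/32 -> H0 at depth 32
  lookup 96.38.106.202: bits 01100000 walk d0:H1→d1:-→d2:-→d3:-→d4:-→d5:-→d6:-→d7:-→d8:H3 -> H3
  add 192.0.0.0/4 -> H0 at depth 4
  lookup 86.181.158.235: bits 01 walk d0:H1→d1:-→d2:- -> H1
  add 194.16.0.0/12 -> H3 at depth 12
  lookup 194.16.223.236: bits 110000100001 walk d0:H1→d1:-→d2:-→d3:-→d4:H0→d5:-→d6:-→d7:-→d8:-→d9:-→d10:-→d11:H2→d12:H3 -> H3
  lookup 96.146.242.151: bits 01100000100100101111001010010111 walk d0:H1→d1:-→d2:-→d3:-→d4:-→d5:-→d6:-→d7:-→d8:H3→d9:-→d10:-→d11:-→d12:-→d13:-→d14:-→d15:-→d16:H3→d17:-→d18:-→d19:-→d20:-→d21:-→d22:-→d23:-→d24:-→d25:-→d26:-→d27:-→d28:-→d29:-→d30:-→d31:-→d32:H0 -> H0
  add 194.28.74.0/24 -> H0 at depth 24

== LOOKUPS ==
["H1","H3","H3","H2","H3","H1","H3","H0"]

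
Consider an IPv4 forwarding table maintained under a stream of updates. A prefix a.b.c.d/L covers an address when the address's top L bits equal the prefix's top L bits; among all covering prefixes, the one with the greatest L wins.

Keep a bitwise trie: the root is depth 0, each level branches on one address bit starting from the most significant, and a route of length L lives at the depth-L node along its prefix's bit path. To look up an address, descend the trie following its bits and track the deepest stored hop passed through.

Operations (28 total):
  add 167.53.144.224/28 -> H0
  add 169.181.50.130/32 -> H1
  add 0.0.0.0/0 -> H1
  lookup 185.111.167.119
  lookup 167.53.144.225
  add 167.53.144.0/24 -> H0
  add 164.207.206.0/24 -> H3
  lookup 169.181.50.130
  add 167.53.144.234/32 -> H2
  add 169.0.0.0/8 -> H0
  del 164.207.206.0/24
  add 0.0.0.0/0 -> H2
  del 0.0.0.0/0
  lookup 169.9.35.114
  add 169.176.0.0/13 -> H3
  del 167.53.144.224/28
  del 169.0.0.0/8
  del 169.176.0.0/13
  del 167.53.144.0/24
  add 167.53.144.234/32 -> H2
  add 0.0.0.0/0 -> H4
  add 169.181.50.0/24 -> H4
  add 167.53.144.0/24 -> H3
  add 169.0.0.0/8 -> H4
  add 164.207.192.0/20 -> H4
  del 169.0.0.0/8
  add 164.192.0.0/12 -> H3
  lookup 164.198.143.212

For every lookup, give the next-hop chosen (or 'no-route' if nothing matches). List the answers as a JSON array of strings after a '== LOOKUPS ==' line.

Trace:
  add 167.53.144.224/28 -> H0 at depth 28
  add 169.181.50.130/32 -> H1 at depth 32
  add 0.0.0.0/0 -> H1 at depth 0
  lookup 185.111.167.119: bits 101 walk d0:H1→d1:-→d2:-→d3:- -> H1
  lookup 167.53.144.225: bits 1010011100110101100100001110 walk d0:H1→d1:-→d2:-→d3:-→d4:-→d5:-→d6:-→d7:-→d8:-→d9:-→d10:-→d11:-→d12:-→d13:-→d14:-→d15:-→d16:-→d17:-→d18:-→d19:-→d20:-→d21:-→d22:-→d23:-→d24:-→d25:-→d26:-→d27:-→d28:H0 -> H0
  add 167.53.144.0/24 -> H0 at depth 24
  add 164.207.206.0/24 -> H3 at depth 24
  lookup 169.181.50.130: bits 10101001101101010011001010000010 walk d0:H1→d1:-→d2:-→d3:-→d4:-→d5:-→d6:-→d7:-→d8:-→d9:-→d10:-→d11:-→d12:-→d13:-→d14:-→d15:-→d16:-→d17:-→d18:-→d19:-→d20:-→d21:-→d22:-→d23:-→d24:-→d25:-→d26:-→d27:-→d28:-→d29:-→d30:-→d31:-→d32:H1 -> H1
  add 167.53.144.234/32 -> H2 at depth 32
  add 169.0.0.0/8 -> H0 at depth 8
  - 164.207.206.0/24 clear@24
  add 0.0.0.0/0 -> H2 at depth 0
  - 0.0.0.0/0 clear@0
  lookup 169.9.35.114: bits 10101001 walk d0:-→d1:-→d2:-→d3:-→d4:-→d5:-→d6:-→d7:-→d8:H0 -> H0
  add 169.176.0.0/13 -> H3 at depth 13
  - 167.53.144.224/28 clear@28
  - 169.0.0.0/8 clear@8
  - 169.176.0.0/13 clear@13
  - 167.53.144.0/24 clear@24
  add 167.53.144.234/32 -> H2 at depth 32
  add 0.0.0.0/0 -> H4 at depth 0
  add 169.181.50.0/24 -> H4 at depth 24
  add 167.53.144.0/24 -> H3 at depth 24
  add 169.0.0.0/8 -> H4 at depth 8
  add 164.207.192.0/20 -> H4 at depth 20
  - 169.0.0.0/8 clear@8
  add 164.192.0.0/12 -> H3 at depth 12
  lookup 164.198.143.212: bits 101001001100 walk d0:H4→d1:-→d2:-→d3:-→d4:-→d5:-→d6:-→d7:-→d8:-→d9:-→d10:-→d11:-→d12:H3 -> H3

== LOOKUPS ==
["H1","H0","H1","H0","H3"]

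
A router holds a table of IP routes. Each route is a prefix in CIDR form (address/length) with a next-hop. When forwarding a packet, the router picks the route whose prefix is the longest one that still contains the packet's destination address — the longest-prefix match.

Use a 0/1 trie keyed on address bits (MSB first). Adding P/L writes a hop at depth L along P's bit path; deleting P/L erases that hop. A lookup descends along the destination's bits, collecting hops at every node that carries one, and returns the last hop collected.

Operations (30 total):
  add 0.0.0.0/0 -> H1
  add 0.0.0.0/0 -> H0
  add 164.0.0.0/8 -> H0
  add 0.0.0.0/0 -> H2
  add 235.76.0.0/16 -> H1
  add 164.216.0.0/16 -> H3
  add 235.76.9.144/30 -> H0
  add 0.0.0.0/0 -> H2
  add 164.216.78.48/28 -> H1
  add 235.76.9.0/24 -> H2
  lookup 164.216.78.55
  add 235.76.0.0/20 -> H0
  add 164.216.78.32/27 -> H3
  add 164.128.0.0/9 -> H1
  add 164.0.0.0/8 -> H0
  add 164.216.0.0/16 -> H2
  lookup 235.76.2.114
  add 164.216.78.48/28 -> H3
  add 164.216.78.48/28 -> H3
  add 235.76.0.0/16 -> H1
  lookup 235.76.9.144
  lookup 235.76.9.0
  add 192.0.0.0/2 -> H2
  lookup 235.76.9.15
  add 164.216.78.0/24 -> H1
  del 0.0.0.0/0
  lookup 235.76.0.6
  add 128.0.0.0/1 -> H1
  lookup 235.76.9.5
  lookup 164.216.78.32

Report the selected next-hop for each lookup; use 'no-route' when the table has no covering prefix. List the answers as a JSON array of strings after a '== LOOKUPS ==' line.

Process each operation:
  + 0.0.0.0/0 (H1) depth=0
  + 0.0.0.0/0 (H0) depth=0
  + 164.0.0.0/8 (H0) depth=8
  + 0.0.0.0/0 (H2) depth=0
  + 235.76.0.0/16 (H1) depth=16
  + 164.216.0.0/16 (H3) depth=16
  + 235.76.9.144/30 (H0) depth=30
  + 0.0.0.0/0 (H2) depth=0
  + 164.216.78.48/28 (H1) depth=28
  + 235.76.9.0/24 (H2) depth=24
  ? 164.216.78.55  path d0:H2→d1:-→d2:-→d3:-→d4:-→d5:-→d6:-→d7:-→d8:H0→d9:-→d10:-→d11:-→d12:-→d13:-→d14:-→d15:-→d16:H3→d17:-→d18:-→d19:-→d20:-→d21:-→d22:-→d23:-→d24:-→d25:-→d26:-→d27:-→d28:H1  best=H1
  + 235.76.0.0/20 (H0) depth=20
  + 164.216.78.32/27 (H3) depth=27
  + 164.128.0.0/9 (H1) depth=9
  + 164.0.0.0/8 (H0) depth=8
  + 164.216.0.0/16 (H2) depth=16
  ? 235.76.2.114  path d0:H2→d1:-→d2:-→d3:-→d4:-→d5:-→d6:-→d7:-→d8:-→d9:-→d10:-→d11:-→d12:-→d13:-→d14:-→d15:-→d16:H1→d17:-→d18:-→d19:-→d20:H0  best=H0
  + 164.216.78.48/28 (H3) depth=28
  + 164.216.78.48/28 (H3) depth=28
  + 235.76.0.0/16 (H1) depth=16
  ? 235.76.9.144  path d0:H2→d1:-→d2:-→d3:-→d4:-→d5:-→d6:-→d7:-→d8:-→d9:-→d10:-→d11:-→d12:-→d13:-→d14:-→d15:-→d16:H1→d17:-→d18:-→d19:-→d20:H0→d21:-→d22:-→d23:-→d24:H2→d25:-→d26:-→d27:-→d28:-→d29:-→d30:H0  best=H0
  ? 235.76.9.0  path d0:H2→d1:-→d2:-→d3:-→d4:-→d5:-→d6:-→d7:-→d8:-→d9:-→d10:-→d11:-→d12:-→d13:-→d14:-→d15:-→d16:H1→d17:-→d18:-→d19:-→d20:H0→d21:-→d22:-→d23:-→d24:H2  best=H2
  + 192.0.0.0/2 (H2) depth=2
  ? 235.76.9.15  path d0:H2→d1:-→d2:H2→d3:-→d4:-→d5:-→d6:-→d7:-→d8:-→d9:-→d10:-→d11:-→d12:-→d13:-→d14:-→d15:-→d16:H1→d17:-→d18:-→d19:-→d20:H0→d21:-→d22:-→d23:-→d24:H2  best=H2
  + 164.216.78.0/24 (H1) depth=24
  del 0.0.0.0/0 (clear depth 0)
  ? 235.76.0.6  path d0:-→d1:-→d2:H2→d3:-→d4:-→d5:-→d6:-→d7:-→d8:-→d9:-→d10:-→d11:-→d12:-→d13:-→d14:-→d15:-→d16:H1→d17:-→d18:-→d19:-→d20:H0  best=H0
  + 128.0.0.0/1 (H1) depth=1
  ? 235.76.9.5  path d0:-→d1:H1→d2:H2→d3:-→d4:-→d5:-→d6:-→d7:-→d8:-→d9:-→d10:-→d11:-→d12:-→d13:-→d14:-→d15:-→d16:H1→d17:-→d18:-→d19:-→d20:H0→d21:-→d22:-→d23:-→d24:H2  best=H2
  ? 164.216.78.32  path d0:-→d1:H1→d2:-→d3:-→d4:-→d5:-→d6:-→d7:-→d8:H0→d9:H1→d10:-→d11:-→d12:-→d13:-→d14:-→d15:-→d16:H2→d17:-→d18:-→d19:-→d20:-→d21:-→d22:-→d23:-→d24:H1→d25:-→d26:-→d27:H3  best=H3

== LOOKUPS ==
["H1","H0","H0","H2","H2","H0","H2","H3"]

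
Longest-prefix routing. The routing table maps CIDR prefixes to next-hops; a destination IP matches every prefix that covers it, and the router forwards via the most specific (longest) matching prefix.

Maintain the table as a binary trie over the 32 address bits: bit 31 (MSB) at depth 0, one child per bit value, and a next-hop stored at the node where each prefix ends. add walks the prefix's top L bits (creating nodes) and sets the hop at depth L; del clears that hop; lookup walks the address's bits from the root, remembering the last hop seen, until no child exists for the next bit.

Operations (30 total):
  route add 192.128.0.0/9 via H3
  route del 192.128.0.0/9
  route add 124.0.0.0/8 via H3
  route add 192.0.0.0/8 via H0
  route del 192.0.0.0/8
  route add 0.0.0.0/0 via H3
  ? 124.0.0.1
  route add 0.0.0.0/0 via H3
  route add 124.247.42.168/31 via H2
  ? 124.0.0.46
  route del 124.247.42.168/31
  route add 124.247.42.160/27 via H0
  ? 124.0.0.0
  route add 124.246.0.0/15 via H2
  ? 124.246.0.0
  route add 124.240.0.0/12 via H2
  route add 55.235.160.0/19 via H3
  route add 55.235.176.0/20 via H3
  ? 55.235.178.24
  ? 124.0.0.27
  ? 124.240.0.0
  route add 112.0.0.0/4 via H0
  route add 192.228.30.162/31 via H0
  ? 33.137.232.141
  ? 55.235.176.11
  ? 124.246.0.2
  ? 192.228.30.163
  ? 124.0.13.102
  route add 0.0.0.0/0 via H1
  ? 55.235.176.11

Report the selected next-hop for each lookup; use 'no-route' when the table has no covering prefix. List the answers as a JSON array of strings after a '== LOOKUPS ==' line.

Apply in order:
  + 192.128.0.0/9 (H3) depth=9
  - 192.128.0.0/9 clear@9
  + 124.0.0.0/8 (H3) depth=8
  + 192.0.0.0/8 (H0) depth=8
  - 192.0.0.0/8 clear@8
  + 0.0.0.0/0 (H3) depth=0
  ? 124.0.0.1  path d0:H3→d1:-→d2:-→d3:-→d4:-→d5:-→d6:-→d7:-→d8:H3  best=H3
  + 0.0.0.0/0 (H3) depth=0
  + 124.247.42.168/31 (H2) depth=31
  ? 124.0.0.46  path d0:H3→d1:-→d2:-→d3:-→d4:-→d5:-→d6:-→d7:-→d8:H3  best=H3
  - 124.247.42.168/31 clear@31
  + 124.247.42.160/27 (H0) depth=27
  ? 124.0.0.0  path d0:H3→d1:-→d2:-→d3:-→d4:-→d5:-→d6:-→d7:-→d8:H3  best=H3
  + 124.246.0.0/15 (H2) depth=15
  ? 124.246.0.0  path d0:H3→d1:-→d2:-→d3:-→d4:-→d5:-→d6:-→d7:-→d8:H3→d9:-→d10:-→d11:-→d12:-→d13:-→d14:-→d15:H2  best=H2
  + 124.240.0.0/12 (H2) depth=12
  + 55.235.160.0/19 (H3) depth=19
  + 55.235.176.0/20 (H3) depth=20
  ? 55.235.178.24  path d0:H3→d1:-→d2:-→d3:-→d4:-→d5:-→d6:-→d7:-→d8:-→d9:-→d10:-→d11:-→d12:-→d13:-→d14:-→d15:-→d16:-→d17:-→d18:-→d19:H3→d20:H3  best=H3
  ? 124.0.0.27  path d0:H3→d1:-→d2:-→d3:-→d4:-→d5:-→d6:-→d7:-→d8:H3  best=H3
  ? 124.240.0.0  path d0:H3→d1:-→d2:-→d3:-→d4:-→d5:-→d6:-→d7:-→d8:H3→d9:-→d10:-→d11:-→d12:H2→d13:-  best=H2
  + 112.0.0.0/4 (H0) depth=4
  + 192.228.30.162/31 (H0) depth=31
  ? 33.137.232.141  path d0:H3→d1:-→d2:-→d3:-  best=H3
  ? 55.235.176.11  path d0:H3→d1:-→d2:-→d3:-→d4:-→d5:-→d6:-→d7:-→d8:-→d9:-→d10:-→d11:-→d12:-→d13:-→d14:-→d15:-→d16:-→d17:-→d18:-→d19:H3→d20:H3  best=H3
  ? 124.246.0.2  path d0:H3→d1:-→d2:-→d3:-→d4:H0→d5:-→d6:-→d7:-→d8:H3→d9:-→d10:-→d11:-→d12:H2→d13:-→d14:-→d15:H2  best=H2
  ? 192.228.30.163  path d0:H3→d1:-→d2:-→d3:-→d4:-→d5:-→d6:-→d7:-→d8:-→d9:-→d10:-→d11:-→d12:-→d13:-→d14:-→d15:-→d16:-→d17:-→d18:-→d19:-→d20:-→d21:-→d22:-→d23:-→d24:-→d25:-→d26:-→d27:-→d28:-→d29:-→d30:-→d31:H0  best=H0
  ? 124.0.13.102  path d0:H3→d1:-→d2:-→d3:-→d4:H0→d5:-→d6:-→d7:-→d8:H3  best=H3
  + 0.0.0.0/0 (H1) depth=0
  ? 55.235.176.11  path d0:H1→d1:-→d2:-→d3:-→d4:-→d5:-→d6:-→d7:-→d8:-→d9:-→d10:-→d11:-→d12:-→d13:-→d14:-→d15:-→d16:-→d17:-→d18:-→d19:H3→d20:H3  best=H3

== LOOKUPS ==
["H3","H3","H3","H2","H3","H3","H2","H3","H3","H2","H0","H3","H3"]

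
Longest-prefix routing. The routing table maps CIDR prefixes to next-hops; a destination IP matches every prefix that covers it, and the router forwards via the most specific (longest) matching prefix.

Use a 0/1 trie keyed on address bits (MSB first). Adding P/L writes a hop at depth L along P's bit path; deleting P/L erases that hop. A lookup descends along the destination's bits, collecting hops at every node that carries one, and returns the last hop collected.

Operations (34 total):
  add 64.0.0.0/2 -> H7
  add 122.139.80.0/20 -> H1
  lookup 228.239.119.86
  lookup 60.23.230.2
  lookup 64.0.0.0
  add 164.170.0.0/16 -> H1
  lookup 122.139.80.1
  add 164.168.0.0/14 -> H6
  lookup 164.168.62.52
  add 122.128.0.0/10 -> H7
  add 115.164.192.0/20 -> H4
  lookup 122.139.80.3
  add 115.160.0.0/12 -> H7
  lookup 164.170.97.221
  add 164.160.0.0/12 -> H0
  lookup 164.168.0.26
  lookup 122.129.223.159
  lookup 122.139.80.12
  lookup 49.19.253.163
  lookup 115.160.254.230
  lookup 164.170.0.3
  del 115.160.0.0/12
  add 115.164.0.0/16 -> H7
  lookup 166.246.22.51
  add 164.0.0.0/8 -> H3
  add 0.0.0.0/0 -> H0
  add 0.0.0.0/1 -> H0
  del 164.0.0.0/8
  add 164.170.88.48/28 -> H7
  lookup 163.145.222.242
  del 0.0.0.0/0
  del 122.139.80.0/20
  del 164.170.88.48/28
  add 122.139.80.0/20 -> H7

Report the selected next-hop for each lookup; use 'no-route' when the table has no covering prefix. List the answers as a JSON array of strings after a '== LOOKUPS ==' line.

Process each operation:
  + 64.0.0.0/2 (H7) depth=2
  + 122.139.80.0/20 (H1) depth=20
  Q 228.239.119.86: descend ε ; hops seen [∅] ; pick no-route
  Q 60.23.230.2: descend 0 ; hops seen [∅] ; pick no-route
  Q 64.0.0.0: descend 01 ; hops seen [H7] ; pick H7
  + 164.170.0.0/16 (H1) depth=16
  Q 122.139.80.1: descend 01111010100010110101 ; hops seen [H7,H1] ; pick H1
  + 164.168.0.0/14 (H6) depth=14
  Q 164.168.62.52: descend 10100100101010 ; hops seen [H6] ; pick H6
  + 122.128.0.0/10 (H7) depth=10
  + 115.164.192.0/20 (H4) depth=20
  Q 122.139.80.3: descend 01111010100010110101 ; hops seen [H7,H7,H1] ; pick H1
  + 115.160.0.0/12 (H7) depth=12
  Q 164.170.97.221: descend 1010010010101010 ; hops seen [H6,H1] ; pick H1
  + 164.160.0.0/12 (H0) depth=12
  Q 164.168.0.26: descend 10100100101010 ; hops seen [H0,H6] ; pick H6
  Q 122.129.223.159: descend 011110101000 ; hops seen [H7,H7] ; pick H7
  Q 122.139.80.12: descend 01111010100010110101 ; hops seen [H7,H7,H1] ; pick H1
  Q 49.19.253.163: descend 0 ; hops seen [∅] ; pick no-route
  Q 115.160.254.230: descend 0111001110100 ; hops seen [H7,H7] ; pick H7
  Q 164.170.0.3: descend 1010010010101010 ; hops seen [H0,H6,H1] ; pick H1
  - 115.160.0.0/12 clear@12
  + 115.164.0.0/16 (H7) depth=16
  Q 166.246.22.51: descend 101001 ; hops seen [∅] ; pick no-route
  + 164.0.0.0/8 (H3) depth=8
  + 0.0.0.0/0 (H0) depth=0
  + 0.0.0.0/1 (H0) depth=1
  - 164.0.0.0/8 clear@8
  + 164.170.88.48/28 (H7) depth=28
  Q 163.145.222.242: descend 10100 ; hops seen [H0] ; pick H0
  - 0.0.0.0/0 clear@0
  - 122.139.80.0/20 clear@20
  - 164.170.88.48/28 clear@28
  + 122.139.80.0/20 (H7) depth=20

== LOOKUPS ==
["no-route","no-route","H7","H1","H6","H1","H1","H6","H7","H1","no-route","H7","H1","no-route","H0"]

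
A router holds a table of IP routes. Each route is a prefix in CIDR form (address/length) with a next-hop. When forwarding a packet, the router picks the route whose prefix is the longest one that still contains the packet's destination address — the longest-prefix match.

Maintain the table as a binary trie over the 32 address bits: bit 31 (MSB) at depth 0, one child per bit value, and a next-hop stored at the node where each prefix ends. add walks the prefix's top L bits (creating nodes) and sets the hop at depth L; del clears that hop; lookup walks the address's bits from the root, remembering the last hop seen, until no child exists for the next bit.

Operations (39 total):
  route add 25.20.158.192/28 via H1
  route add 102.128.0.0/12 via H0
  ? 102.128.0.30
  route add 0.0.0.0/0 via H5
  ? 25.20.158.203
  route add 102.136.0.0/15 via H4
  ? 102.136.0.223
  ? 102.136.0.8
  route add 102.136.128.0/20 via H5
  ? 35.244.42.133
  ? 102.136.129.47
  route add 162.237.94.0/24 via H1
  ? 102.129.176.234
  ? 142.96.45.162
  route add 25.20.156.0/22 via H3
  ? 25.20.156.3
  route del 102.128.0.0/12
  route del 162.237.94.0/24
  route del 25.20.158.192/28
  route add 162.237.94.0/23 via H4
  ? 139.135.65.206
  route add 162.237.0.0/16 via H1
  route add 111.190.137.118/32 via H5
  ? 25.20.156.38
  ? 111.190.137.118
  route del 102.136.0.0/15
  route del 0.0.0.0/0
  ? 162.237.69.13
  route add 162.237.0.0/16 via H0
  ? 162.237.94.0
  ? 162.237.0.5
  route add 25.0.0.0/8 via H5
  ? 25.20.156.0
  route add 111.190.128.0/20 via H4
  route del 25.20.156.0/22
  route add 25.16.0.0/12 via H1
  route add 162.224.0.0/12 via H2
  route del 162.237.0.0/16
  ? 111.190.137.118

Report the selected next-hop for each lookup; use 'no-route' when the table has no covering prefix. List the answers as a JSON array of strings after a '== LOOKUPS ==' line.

Process each operation:
  + 25.20.158.192/28 (H1) depth=28
  + 102.128.0.0/12 (H0) depth=12
  ? 102.128.0.30  path d0:-→d1:-→d2:-→d3:-→d4:-→d5:-→d6:-→d7:-→d8:-→d9:-→d10:-→d11:-→d12:H0  best=H0
  + 0.0.0.0/0 (H5) depth=0
  ? 25.20.158.203  path d0:H5→d1:-→d2:-→d3:-→d4:-→d5:-→d6:-→d7:-→d8:-→d9:-→d10:-→d11:-→d12:-→d13:-→d14:-→d15:-→d16:-→d17:-→d18:-→d19:-→d20:-→d21:-→d22:-→d23:-→d24:-→d25:-→d26:-→d27:-→d28:H1  best=H1
  + 102.136.0.0/15 (H4) depth=15
  ? 102.136.0.223  path d0:H5→d1:-→d2:-→d3:-→d4:-→d5:-→d6:-→d7:-→d8:-→d9:-→d10:-→d11:-→d12:H0→d13:-→d14:-→d15:H4  best=H4
  ? 102.136.0.8  path d0:H5→d1:-→d2:-→d3:-→d4:-→d5:-→d6:-→d7:-→d8:-→d9:-→d10:-→d11:-→d12:H0→d13:-→d14:-→d15:H4  best=H4
  + 102.136.128.0/20 (H5) depth=20
  ? 35.244.42.133  path d0:H5→d1:-→d2:-  best=H5
  ? 102.136.129.47  path d0:H5→d1:-→d2:-→d3:-→d4:-→d5:-→d6:-→d7:-→d8:-→d9:-→d10:-→d11:-→d12:H0→d13:-→d14:-→d15:H4→d16:-→d17:-→d18:-→d19:-→d20:H5  best=H5
  + 162.237.94.0/24 (H1) depth=24
  ? 102.129.176.234  path d0:H5→d1:-→d2:-→d3:-→d4:-→d5:-→d6:-→d7:-→d8:-→d9:-→d10:-→d11:-→d12:H0  best=H0
  ? 142.96.45.162  path d0:H5→d1:-→d2:-  best=H5
  + 25.20.156.0/22 (H3) depth=22
  ? 25.20.156.3  path d0:H5→d1:-→d2:-→d3:-→d4:-→d5:-→d6:-→d7:-→d8:-→d9:-→d10:-→d11:-→d12:-→d13:-→d14:-→d15:-→d16:-→d17:-→d18:-→d19:-→d20:-→d21:-→d22:H3  best=H3
  - 102.128.0.0/12 clear@12
  - 162.237.94.0/24 clear@24
  - 25.20.158.192/28 clear@28
  + 162.237.94.0/23 (H4) depth=23
  ? 139.135.65.206  path d0:H5→d1:-→d2:-  best=H5
  + 162.237.0.0/16 (H1) depth=16
  + 111.190.137.118/32 (H5) depth=32
  ? 25.20.156.38  path d0:H5→d1:-→d2:-→d3:-→d4:-→d5:-→d6:-→d7:-→d8:-→d9:-→d10:-→d11:-→d12:-→d13:-→d14:-→d15:-→d16:-→d17:-→d18:-→d19:-→d20:-→d21:-→d22:H3  best=H3
  ? 111.190.137.118  path d0:H5→d1:-→d2:-→d3:-→d4:-→d5:-→d6:-→d7:-→d8:-→d9:-→d10:-→d11:-→d12:-→d13:-→d14:-→d15:-→d16:-→d17:-→d18:-→d19:-→d20:-→d21:-→d22:-→d23:-→d24:-→d25:-→d26:-→d27:-→d28:-→d29:-→d30:-→d31:-→d32:H5  best=H5
  - 102.136.0.0/15 clear@15
  - 0.0.0.0/0 clear@0
  ? 162.237.69.13  path d0:-→d1:-→d2:-→d3:-→d4:-→d5:-→d6:-→d7:-→d8:-→d9:-→d10:-→d11:-→d12:-→d13:-→d14:-→d15:-→d16:H1→d17:-→d18:-→d19:-  best=H1
  + 162.237.0.0/16 (H0) depth=16
  ? 162.237.94.0  path d0:-→d1:-→d2:-→d3:-→d4:-→d5:-→d6:-→d7:-→d8:-→d9:-→d10:-→d11:-→d12:-→d13:-→d14:-→d15:-→d16:H0→d17:-→d18:-→d19:-→d20:-→d21:-→d22:-→d23:H4→d24:-  best=H4
  ? 162.237.0.5  path d0:-→d1:-→d2:-→d3:-→d4:-→d5:-→d6:-→d7:-→d8:-→d9:-→d10:-→d11:-→d12:-→d13:-→d14:-→d15:-→d16:H0→d17:-  best=H0
  + 25.0.0.0/8 (H5) depth=8
  ? 25.20.156.0  path d0:-→d1:-→d2:-→d3:-→d4:-→d5:-→d6:-→d7:-→d8:H5→d9:-→d10:-→d11:-→d12:-→d13:-→d14:-→d15:-→d16:-→d17:-→d18:-→d19:-→d20:-→d21:-→d22:H3  best=H3
  + 111.190.128.0/20 (H4) depth=20
  - 25.20.156.0/22 clear@22
  + 25.16.0.0/12 (H1) depth=12
  + 162.224.0.0/12 (H2) depth=12
  - 162.237.0.0/16 clear@16
  ? 111.190.137.118  path d0:-→d1:-→d2:-→d3:-→d4:-→d5:-→d6:-→d7:-→d8:-→d9:-→d10:-→d11:-→d12:-→d13:-→d14:-→d15:-→d16:-→d17:-→d18:-→d19:-→d20:H4→d21:-→d22:-→d23:-→d24:-→d25:-→d26:-→d27:-→d28:-→d29:-→d30:-→d31:-→d32:H5  best=H5

== LOOKUPS ==
["H0","H1","H4","H4","H5","H5","H0","H5","H3","H5","H3","H5","H1","H4","H0","H3","H5"]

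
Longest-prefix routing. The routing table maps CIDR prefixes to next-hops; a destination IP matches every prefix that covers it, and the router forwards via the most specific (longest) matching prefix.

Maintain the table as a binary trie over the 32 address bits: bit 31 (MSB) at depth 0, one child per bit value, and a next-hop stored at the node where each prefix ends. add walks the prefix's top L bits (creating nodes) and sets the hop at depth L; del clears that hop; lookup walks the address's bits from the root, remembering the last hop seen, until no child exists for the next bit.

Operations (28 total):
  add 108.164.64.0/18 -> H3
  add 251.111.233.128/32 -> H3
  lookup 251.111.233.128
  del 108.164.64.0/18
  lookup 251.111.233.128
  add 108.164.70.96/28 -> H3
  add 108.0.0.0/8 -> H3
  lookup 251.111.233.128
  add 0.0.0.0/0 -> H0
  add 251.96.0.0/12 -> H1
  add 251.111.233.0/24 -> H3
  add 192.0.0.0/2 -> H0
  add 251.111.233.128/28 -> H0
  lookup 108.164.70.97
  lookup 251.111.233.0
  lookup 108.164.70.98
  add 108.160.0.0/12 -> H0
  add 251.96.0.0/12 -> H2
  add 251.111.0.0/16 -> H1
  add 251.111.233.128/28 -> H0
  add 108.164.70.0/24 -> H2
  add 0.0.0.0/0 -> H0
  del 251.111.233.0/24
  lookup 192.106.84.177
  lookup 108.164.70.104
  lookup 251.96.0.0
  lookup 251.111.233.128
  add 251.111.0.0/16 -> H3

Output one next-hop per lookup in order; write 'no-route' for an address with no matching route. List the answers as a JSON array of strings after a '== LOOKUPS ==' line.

Process each operation:
  add 108.164.64.0/18 -> H3 at depth 18
  add 251.111.233.128/32 -> H3 at depth 32
  Q 251.111.233.128: descend 11111011011011111110100110000000 ; hops seen [H3] ; pick H3
  del 108.164.64.0/18 (clear depth 18)
  Q 251.111.233.128: descend 11111011011011111110100110000000 ; hops seen [H3] ; pick H3
  add 108.164.70.96/28 -> H3 at depth 28
  add 108.0.0.0/8 -> H3 at depth 8
  Q 251.111.233.128: descend 11111011011011111110100110000000 ; hops seen [H3] ; pick H3
  add 0.0.0.0/0 -> H0 at depth 0
  add 251.96.0.0/12 -> H1 at depth 12
  add 251.111.233.0/24 -> H3 at depth 24
  add 192.0.0.0/2 -> H0 at depth 2
  add 251.111.233.128/28 -> H0 at depth 28
  Q 108.164.70.97: descend 0110110010100100010001100110 ; hops seen [H0,H3,H3] ; pick H3
  Q 251.111.233.0: descend 111110110110111111101001 ; hops seen [H0,H0,H1,H3] ; pick H3
  Q 108.164.70.98: descend 0110110010100100010001100110 ; hops seen [H0,H3,H3] ; pick H3
  add 108.160.0.0/12 -> H0 at depth 12
  add 251.96.0.0/12 -> H2 at depth 12
  add 251.111.0.0/16 -> H1 at depth 16
  add 251.111.233.128/28 -> H0 at depth 28
  add 108.164.70.0/24 -> H2 at depth 24
  add 0.0.0.0/0 -> H0 at depth 0
  del 251.111.233.0/24 (clear depth 24)
  Q 192.106.84.177: descend 11 ; hops seen [H0,H0] ; pick H0
  Q 108.164.70.104: descend 0110110010100100010001100110 ; hops seen [H0,H3,H0,H2,H3] ; pick H3
  Q 251.96.0.0: descend 111110110110 ; hops seen [H0,H0,H2] ; pick H2
  Q 251.111.233.128: descend 11111011011011111110100110000000 ; hops seen [H0,H0,H2,H1,H0,H3] ; pick H3
  add 251.111.0.0/16 -> H3 at depth 16

== LOOKUPS ==
["H3","H3","H3","H3","H3","H3","H0","H3","H2","H3"]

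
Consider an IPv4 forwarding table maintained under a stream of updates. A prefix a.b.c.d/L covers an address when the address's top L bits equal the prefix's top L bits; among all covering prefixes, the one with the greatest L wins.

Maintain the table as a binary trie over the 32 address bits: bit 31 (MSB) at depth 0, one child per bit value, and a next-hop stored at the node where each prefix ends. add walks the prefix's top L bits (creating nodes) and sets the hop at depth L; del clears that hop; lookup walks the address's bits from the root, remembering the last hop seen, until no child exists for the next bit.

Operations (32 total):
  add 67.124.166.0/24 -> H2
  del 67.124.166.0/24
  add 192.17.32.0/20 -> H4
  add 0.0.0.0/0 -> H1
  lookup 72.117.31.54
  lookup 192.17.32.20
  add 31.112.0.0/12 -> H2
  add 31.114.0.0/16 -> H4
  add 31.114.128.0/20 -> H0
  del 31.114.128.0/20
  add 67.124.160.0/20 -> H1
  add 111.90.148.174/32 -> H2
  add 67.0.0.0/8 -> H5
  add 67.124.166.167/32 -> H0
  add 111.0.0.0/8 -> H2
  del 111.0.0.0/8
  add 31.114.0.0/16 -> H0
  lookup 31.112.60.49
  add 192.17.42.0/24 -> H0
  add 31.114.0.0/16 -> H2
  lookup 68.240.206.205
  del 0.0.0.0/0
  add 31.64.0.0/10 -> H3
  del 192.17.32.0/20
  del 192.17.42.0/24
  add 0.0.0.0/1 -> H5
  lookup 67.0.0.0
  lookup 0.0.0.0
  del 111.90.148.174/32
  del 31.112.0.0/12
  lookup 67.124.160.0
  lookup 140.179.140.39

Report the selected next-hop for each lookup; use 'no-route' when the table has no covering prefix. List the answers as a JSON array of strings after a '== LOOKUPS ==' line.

Apply in order:
  add 67.124.166.0/24 -> H2 at depth 24
  - 67.124.166.0/24 clear@24
  add 192.17.32.0/20 -> H4 at depth 20
  add 0.0.0.0/0 -> H1 at depth 0
  ? 72.117.31.54  path d0:H1→d1:-→d2:-→d3:-→d4:-  best=H1
  ? 192.17.32.20  path d0:H1→d1:-→d2:-→d3:-→d4:-→d5:-→d6:-→d7:-→d8:-→d9:-→d10:-→d11:-→d12:-→d13:-→d14:-→d15:-→d16:-→d17:-→d18:-→d19:-→d20:H4  best=H4
  add 31.112.0.0/12 -> H2 at depth 12
  add 31.114.0.0/16 -> H4 at depth 16
  add 31.114.128.0/20 -> H0 at depth 20
  - 31.114.128.0/20 clear@20
  add 67.124.160.0/20 -> H1 at depth 20
  add 111.90.148.174/32 -> H2 at depth 32
  add 67.0.0.0/8 -> H5 at depth 8
  add 67.124.166.167/32 -> H0 at depth 32
  add 111.0.0.0/8 -> H2 at depth 8
  - 111.0.0.0/8 clear@8
  add 31.114.0.0/16 -> H0 at depth 16
  ? 31.112.60.49  path d0:H1→d1:-→d2:-→d3:-→d4:-→d5:-→d6:-→d7:-→d8:-→d9:-→d10:-→d11:-→d12:H2→d13:-→d14:-  best=H2
  add 192.17.42.0/24 -> H0 at depth 24
  add 31.114.0.0/16 -> H2 at depth 16
  ? 68.240.206.205  path d0:H1→d1:-→d2:-→d3:-→d4:-→d5:-  best=H1
  - 0.0.0.0/0 clear@0
  add 31.64.0.0/10 -> H3 at depth 10
  - 192.17.32.0/20 clear@20
  - 192.17.42.0/24 clear@24
  add 0.0.0.0/1 -> H5 at depth 1
  ? 67.0.0.0  path d0:-→d1:H5→d2:-→d3:-→d4:-→d5:-→d6:-→d7:-→d8:H5→d9:-  best=H5
  ? 0.0.0.0  path d0:-→d1:H5→d2:-→d3:-  best=H5
  - 111.90.148.174/32 clear@32
  - 31.112.0.0/12 clear@12
  ? 67.124.160.0  path d0:-→d1:H5→d2:-→d3:-→d4:-→d5:-→d6:-→d7:-→d8:H5→d9:-→d10:-→d11:-→d12:-→d13:-→d14:-→d15:-→d16:-→d17:-→d18:-→d19:-→d20:H1→d21:-  best=H1
  ? 140.179.140.39  path d0:-→d1:-  best=no-route

== LOOKUPS ==
["H1","H4","H2","H1","H5","H5","H1","no-route"]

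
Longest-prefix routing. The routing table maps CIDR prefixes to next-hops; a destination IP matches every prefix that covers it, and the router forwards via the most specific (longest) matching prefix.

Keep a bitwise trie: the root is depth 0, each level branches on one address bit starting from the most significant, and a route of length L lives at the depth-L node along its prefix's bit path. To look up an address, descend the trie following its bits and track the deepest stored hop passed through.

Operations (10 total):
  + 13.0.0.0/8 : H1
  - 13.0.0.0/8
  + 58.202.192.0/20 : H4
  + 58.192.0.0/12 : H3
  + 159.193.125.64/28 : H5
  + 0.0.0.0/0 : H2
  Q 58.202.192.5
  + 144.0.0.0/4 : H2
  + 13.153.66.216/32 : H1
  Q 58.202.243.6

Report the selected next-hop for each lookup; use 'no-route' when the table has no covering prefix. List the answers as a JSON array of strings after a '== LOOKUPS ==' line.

Apply in order:
  + 13.0.0.0/8 (H1) depth=8
  del 13.0.0.0/8 (clear depth 8)
  + 58.202.192.0/20 (H4) depth=20
  + 58.192.0.0/12 (H3) depth=12
  + 159.193.125.64/28 (H5) depth=28
  + 0.0.0.0/0 (H2) depth=0
  lookup 58.202.192.5: bits 00111010110010101100 walk d0:H2→d1:-→d2:-→d3:-→d4:-→d5:-→d6:-→d7:-→d8:-→d9:-→d10:-→d11:-→d12:H3→d13:-→d14:-→d15:-→d16:-→d17:-→d18:-→d19:-→d20:H4 -> H4
  + 144.0.0.0/4 (H2) depth=4
  + 13.153.66.216/32 (H1) depth=32
  lookup 58.202.243.6: bits 001110101100101011 walk d0:H2→d1:-→d2:-→d3:-→d4:-→d5:-→d6:-→d7:-→d8:-→d9:-→d10:-→d11:-→d12:H3→d13:-→d14:-→d15:-→d16:-→d17:-→d18:- -> H3

== LOOKUPS ==
["H4","H3"]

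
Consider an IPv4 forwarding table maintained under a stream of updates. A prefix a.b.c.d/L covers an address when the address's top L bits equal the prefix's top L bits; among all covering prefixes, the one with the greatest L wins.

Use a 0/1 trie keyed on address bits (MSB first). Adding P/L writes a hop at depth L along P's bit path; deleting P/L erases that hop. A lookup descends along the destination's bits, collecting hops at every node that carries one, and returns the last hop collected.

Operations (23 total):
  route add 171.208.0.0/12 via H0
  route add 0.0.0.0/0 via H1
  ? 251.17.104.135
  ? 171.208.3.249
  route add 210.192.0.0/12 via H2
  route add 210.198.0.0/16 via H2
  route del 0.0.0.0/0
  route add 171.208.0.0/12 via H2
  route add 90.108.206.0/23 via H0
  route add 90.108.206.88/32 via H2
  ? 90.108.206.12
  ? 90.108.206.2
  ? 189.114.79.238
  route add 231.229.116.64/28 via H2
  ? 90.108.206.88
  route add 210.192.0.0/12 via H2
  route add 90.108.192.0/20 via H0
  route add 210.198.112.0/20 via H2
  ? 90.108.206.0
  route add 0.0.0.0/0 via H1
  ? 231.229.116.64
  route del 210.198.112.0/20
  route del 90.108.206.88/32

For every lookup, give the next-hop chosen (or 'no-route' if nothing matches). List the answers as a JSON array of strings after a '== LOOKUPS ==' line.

Process each operation:
  add 171.208.0.0/12 -> H0 at depth 12
  add 0.0.0.0/0 -> H1 at depth 0
  Q 251.17.104.135: descend 1 ; hops seen [H1] ; pick H1
  Q 171.208.3.249: descend 101010111101 ; hops seen [H1,H0] ; pick H0
  add 210.192.0.0/12 -> H2 at depth 12
  add 210.198.0.0/16 -> H2 at depth 16
  - 0.0.0.0/0 clear@0
  add 171.208.0.0/12 -> H2 at depth 12
  add 90.108.206.0/23 -> H0 at depth 23
  add 90.108.206.88/32 -> H2 at depth 32
  Q 90.108.206.12: descend 0101101001101100110011100 ; hops seen [H0] ; pick H0
  Q 90.108.206.2: descend 0101101001101100110011100 ; hops seen [H0] ; pick H0
  Q 189.114.79.238: descend 101 ; hops seen [∅] ; pick no-route
  add 231.229.116.64/28 -> H2 at depth 28
  Q 90.108.206.88: descend 01011010011011001100111001011000 ; hops seen [H0,H2] ; pick H2
  add 210.192.0.0/12 -> H2 at depth 12
  add 90.108.192.0/20 -> H0 at depth 20
  add 210.198.112.0/20 -> H2 at depth 20
  Q 90.108.206.0: descend 0101101001101100110011100 ; hops seen [H0,H0] ; pick H0
  add 0.0.0.0/0 -> H1 at depth 0
  Q 231.229.116.64: descend 1110011111100101011101000100 ; hops seen [H1,H2] ; pick H2
  - 210.198.112.0/20 clear@20
  - 90.108.206.88/32 clear@32

== LOOKUPS ==
["H1","H0","H0","H0","no-route","H2","H0","H2"]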